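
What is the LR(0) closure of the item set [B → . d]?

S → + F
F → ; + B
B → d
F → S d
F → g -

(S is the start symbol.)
{ [B → . d] }

To compute CLOSURE, for each item [A → α.Bβ] where B is a non-terminal, add [B → .γ] for all productions B → γ; repeat for the newly added items until nothing changes.

Start with: [B → . d]
The dot precedes the terminal d, so nothing is added.

CLOSURE = { [B → . d] }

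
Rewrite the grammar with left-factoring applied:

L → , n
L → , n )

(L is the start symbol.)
L → , n L'
L' → ε
L' → )

Left-factoring transforms A → αβ₁ | αβ₂ into A → αA' and A' → β₁ | β₂
(α is the longest common prefix among the alternatives). Repeat until
no nonterminal has two alternatives with a common prefix.

Round 1: L has alternatives sharing prefix ', n'. Introduce L': L → , n L'
  Add: L' → ε
  Add: L' → )

No remaining common prefixes — done.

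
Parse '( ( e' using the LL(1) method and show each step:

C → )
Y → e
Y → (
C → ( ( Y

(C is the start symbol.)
LL(1) parsing maintains a stack (initially the start symbol over $) and the input. At each step: if the stack top is a terminal, match it against the current input token; if it is a non-terminal N, replace it with the RHS of M[N, lookahead] (the unique production whose predict set contains the lookahead).

Stack is shown with the top on the left.

Stack    Input    Action
------------------------
C $      ( ( e $  output C → ( ( Y
( ( Y $  ( ( e $  match '('
( Y $    ( e $    match '('
Y $      e $      output Y → e
e $      e $      match 'e'
$        $        accept

The string is accepted.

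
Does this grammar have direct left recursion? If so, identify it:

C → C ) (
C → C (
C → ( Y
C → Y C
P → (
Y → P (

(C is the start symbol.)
Direct left recursion occurs when N → N α for some non-terminal N (the right-hand side begins with the left-hand side itself).

C → C ) (: LEFT RECURSIVE (starts with C)
C → C (: LEFT RECURSIVE (starts with C)
C → ( Y: starts with '('
C → Y C: starts with Y
P → (: starts with '('
Y → P (: starts with P

The grammar has direct left recursion on: C.

Answer: Yes, C is left-recursive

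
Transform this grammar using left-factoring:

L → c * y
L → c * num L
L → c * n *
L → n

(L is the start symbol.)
Left-factoring transforms A → αβ₁ | αβ₂ into A → αA' and A' → β₁ | β₂
(α is the longest common prefix among the alternatives). Repeat until
no nonterminal has two alternatives with a common prefix.

Round 1: L has alternatives sharing prefix 'c *'. Introduce L': L → c * L'
  Add: L' → y
  Add: L' → num L
  Add: L' → n *

No remaining common prefixes — done.

Resulting grammar:
L → c * L'
L' → y
L' → num L
L' → n *
L → n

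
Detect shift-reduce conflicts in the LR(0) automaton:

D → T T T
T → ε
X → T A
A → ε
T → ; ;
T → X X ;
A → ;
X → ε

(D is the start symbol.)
A shift-reduce conflict occurs when an LR(0) state has both:
  - a complete (reduce) item [A → α .] (dot at the end), and
  - a shift item [B → β . c γ] (dot before a terminal).

Augment with D' → D and build the canonical LR(0) collection (I0 = CLOSURE({[D' → . D]}), then GOTO on every symbol after a dot until no new states appear). It has 14 states:
  I0: { [D → . T T T], [D' → . D], [T → . ; ;], [T → . X X ;], [T → .], [X → . T A], [X → .] }  — shift, 2 reduces
  I1: { [T → ; . ;] }  — shift
  I2: { [D' → D .] }  — accept
  I3: { [A → . ;], [A → .], [D → T . T T], [T → . ; ;], [T → . X X ;], [T → .], [X → . T A], [X → .], [X → T . A] }  — shift, 3 reduces
  I4: { [T → . ; ;], [T → . X X ;], [T → .], [T → X . X ;], [X → . T A], [X → .] }  — shift, 2 reduces
  I5: { [A → . ;], [A → .], [X → T . A] }  — shift, reduce
  I6: { [T → . ; ;], [T → . X X ;], [T → .], [T → X . X ;], [T → X X . ;], [X → . T A], [X → .] }  — shift, 2 reduces
  I7: { [T → ; . ;], [T → X X ; .] }  — shift, reduce
  I8: { [T → ; ; .] }  — reduce
  I9: { [A → ; .] }  — reduce
  I10: { [X → T A .] }  — reduce
  I11: { [A → ; .], [T → ; . ;] }  — shift, reduce
  I12: { [A → . ;], [A → .], [D → T T . T], [T → . ; ;], [T → . X X ;], [T → .], [X → . T A], [X → .], [X → T . A] }  — shift, 3 reduces
  I13: { [A → . ;], [A → .], [D → T T T .], [X → T . A] }  — shift, 2 reduces

I0 contains reduce items [T → .], [X → .] and shift item [T → . ; ;] — shift-reduce conflict.
I3 contains reduce items [A → .], [T → .], [X → .] and shift items [A → . ;], [T → . ; ;] — shift-reduce conflict.
I4 contains reduce items [T → .], [X → .] and shift item [T → . ; ;] — shift-reduce conflict.
I5 contains reduce item [A → .] and shift item [A → . ;] — shift-reduce conflict.
I6 contains reduce items [T → .], [X → .] and shift items [T → . ; ;], [T → X X . ;] — shift-reduce conflict.
I7 contains reduce item [T → X X ; .] and shift item [T → ; . ;] — shift-reduce conflict.
I11 contains reduce item [A → ; .] and shift item [T → ; . ;] — shift-reduce conflict.
I12 contains reduce items [A → .], [T → .], [X → .] and shift items [A → . ;], [T → . ; ;] — shift-reduce conflict.
I13 contains reduce items [A → .], [D → T T T .] and shift item [A → . ;] — shift-reduce conflict.

Answer: Yes — I0: [T → .] vs [T → . ; ;]; I3: [A → .] vs [A → . ;]; I4: [T → .] vs [T → . ; ;]; I5: [A → .] vs [A → . ;]; I6: [T → .] vs [T → . ; ;]; I7: [T → X X ; .] vs [T → ; . ;]; I11: [A → ; .] vs [T → ; . ;]; I12: [A → .] vs [A → . ;]; I13: [A → .] vs [A → . ;]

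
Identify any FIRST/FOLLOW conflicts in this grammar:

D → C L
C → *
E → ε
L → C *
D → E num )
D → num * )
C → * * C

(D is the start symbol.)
Nullable non-terminals: E.
E has a nullable alternative but only one production, so nothing to check.

C, D, L have no nullable alternative, so no FIRST/FOLLOW check is needed there.

No FIRST/FOLLOW conflicts found.

Answer: No FIRST/FOLLOW conflicts.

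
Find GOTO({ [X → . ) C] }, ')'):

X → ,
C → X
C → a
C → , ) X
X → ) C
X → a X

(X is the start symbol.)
GOTO(I, ')') = CLOSURE({ [A → αX.β] : [A → α.Xβ] ∈ I, X = ')' })

Items with dot before ')', with the dot advanced:
  [X → . ) C] → [X → ) . C]
Closure of the advanced items:
  [X → ) . C] has the dot before C: add [C → . X], [C → . a], [C → . , ) X]
  [C → . X] has the dot before X: add [X → . ,], [X → . ) C], [X → . a X]

GOTO = { [C → . , ) X], [C → . X], [C → . a], [X → ) . C], [X → . ) C], [X → . ,], [X → . a X] }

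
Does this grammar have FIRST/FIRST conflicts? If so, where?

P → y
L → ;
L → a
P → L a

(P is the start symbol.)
FIRST sets of the non-terminals at (or reachable through a nullable prefix from) the front of some alternative:
  FIRST(L) = { ';', 'a' }

Productions for P:
  P → y: FIRST = { 'y' }
  P → L a: FIRST = { ';', 'a' }
Productions for L:
  L → ;: FIRST = { ';' }
  L → a: FIRST = { 'a' }

All alternatives of each non-terminal have pairwise disjoint FIRST sets.

Answer: No FIRST/FIRST conflicts.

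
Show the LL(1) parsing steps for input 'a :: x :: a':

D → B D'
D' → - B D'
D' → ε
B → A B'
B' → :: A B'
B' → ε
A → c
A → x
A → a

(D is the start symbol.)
LL(1) parsing maintains a stack (initially the start symbol over $) and the input. At each step: if the stack top is a terminal, match it against the current input token; if it is a non-terminal N, replace it with the RHS of M[N, lookahead] (the unique production whose predict set contains the lookahead).

Stack is shown with the top on the left.

Stack         Input          Action
-----------------------------------
D $           a :: x :: a $  output D → B D'
B D' $        a :: x :: a $  output B → A B'
A B' D' $     a :: x :: a $  output A → a
a B' D' $     a :: x :: a $  match 'a'
B' D' $       :: x :: a $    output B' → :: A B'
:: A B' D' $  :: x :: a $    match '::'
A B' D' $     x :: a $       output A → x
x B' D' $     x :: a $       match 'x'
B' D' $       :: a $         output B' → :: A B'
:: A B' D' $  :: a $         match '::'
A B' D' $     a $            output A → a
a B' D' $     a $            match 'a'
B' D' $       $              output B' → ε
D' $          $              output D' → ε
$             $              accept

The string is accepted.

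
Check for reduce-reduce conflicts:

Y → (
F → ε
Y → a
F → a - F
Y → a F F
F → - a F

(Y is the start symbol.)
Yes — I3: [F → .] vs [Y → a .]

Augment with Y' → Y and build the canonical LR(0) collection (I0 = CLOSURE({[Y' → . Y]}), then GOTO on every symbol after a dot until no new states appear). It has 12 states:
  I0: { [Y → . (], [Y → . a F F], [Y → . a], [Y' → . Y] }  — shift
  I1: { [Y → ( .] }  — reduce
  I2: { [Y' → Y .] }  — accept
  I3: { [F → . - a F], [F → . a - F], [F → .], [Y → a . F F], [Y → a .] }  — shift, 2 reduces
  I4: { [F → - . a F] }  — shift
  I5: { [F → . - a F], [F → . a - F], [F → .], [Y → a F . F] }  — shift, reduce
  I6: { [F → a . - F] }  — shift
  I7: { [F → . - a F], [F → . a - F], [F → .], [F → a - . F] }  — shift, reduce
  I8: { [F → a - F .] }  — reduce
  I9: { [Y → a F F .] }  — reduce
  I10: { [F → - a . F], [F → . - a F], [F → . a - F], [F → .] }  — shift, reduce
  I11: { [F → - a F .] }  — reduce

I3 contains complete items [F → .], [Y → a .] — reduce-reduce conflict.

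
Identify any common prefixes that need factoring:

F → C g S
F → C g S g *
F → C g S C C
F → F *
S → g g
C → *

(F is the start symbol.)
Left-factoring is needed when two productions for the same non-terminal
share a common prefix on the right-hand side.

Productions for F:
  F → C g S
  F → C g S g *
  F → C g S C C
  F → F *

Found common prefix 'C g S' in productions for F

Answer: Yes, F has productions with common prefix 'C g S'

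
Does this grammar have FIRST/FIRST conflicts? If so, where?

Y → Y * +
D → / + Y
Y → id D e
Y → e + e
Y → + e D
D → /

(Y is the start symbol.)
A FIRST/FIRST conflict occurs when two productions N → α and N → β for the same non-terminal have FIRST(α) ∩ FIRST(β) ≠ ∅ (with ε ∈ FIRST of a nullable right-hand side, so two nullable alternatives also conflict).

FIRST sets of the non-terminals at (or reachable through a nullable prefix from) the front of some alternative:
  FIRST(Y) = { '+', 'e', 'id' }

Productions for Y:
  Y → Y * +: FIRST = { '+', 'e', 'id' }
  Y → id D e: FIRST = { 'id' }
  Y → e + e: FIRST = { 'e' }
  Y → + e D: FIRST = { '+' }
Productions for D:
  D → / + Y: FIRST = { '/' }
  D → /: FIRST = { '/' }

Conflict for Y: Y → Y * + and Y → id D e
  Overlap: { 'id' }
Conflict for Y: Y → Y * + and Y → e + e
  Overlap: { 'e' }
Conflict for Y: Y → Y * + and Y → + e D
  Overlap: { '+' }
Conflict for D: D → / + Y and D → /
  Overlap: { '/' }

Answer: Yes. Y → Y '*' '+' / Y → id D e on { 'id' }; Y → Y '*' '+' / Y → e '+' e on { 'e' }; Y → Y '*' '+' / Y → '+' e D on { '+' }; D → '/' '+' Y / D → '/' on { '/' }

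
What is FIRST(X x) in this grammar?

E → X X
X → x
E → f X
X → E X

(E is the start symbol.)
FIRST sets of the non-terminals involved (from the grammar, by fixed-point iteration):
  FIRST(X) = { 'f', 'x' }

To compute FIRST(X x), process the symbols left to right:
Symbol X is a non-terminal. Add FIRST(X) \ {ε} = { 'f', 'x' }
X is not nullable (ε ∉ FIRST(X)), so stop here.
FIRST(X x) = { 'f', 'x' }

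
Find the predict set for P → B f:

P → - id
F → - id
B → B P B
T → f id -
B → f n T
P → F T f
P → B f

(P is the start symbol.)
PREDICT(P → B f) = (FIRST(RHS) \ {ε}) ∪ (FOLLOW(P) if ε ∈ FIRST(RHS), i.e. RHS ⇒* ε)
FIRST(B) = { 'f' }
FIRST(B f) = { 'f' }
ε ∉ FIRST(B f), so FOLLOW(P) is not added.
PREDICT(P → B f) = { 'f' }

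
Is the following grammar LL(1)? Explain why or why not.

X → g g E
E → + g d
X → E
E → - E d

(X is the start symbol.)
Yes, the grammar is LL(1).

Relevant sets:
  FIRST(E) = { '+', '-' }

For X:
  PREDICT(X → g g E) = { 'g' }
  PREDICT(X → E) = { '+', '-' }
For E:
  PREDICT(E → '+' g d) = { '+' }
  PREDICT(E → '-' E d) = { '-' }

All predict sets are disjoint. The grammar IS LL(1).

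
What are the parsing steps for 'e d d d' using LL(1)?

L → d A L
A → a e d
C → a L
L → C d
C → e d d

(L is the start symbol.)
Stack is shown with the top on the left.

Stack      Input      Action
----------------------------
L $        e d d d $  output L → C d
C d $      e d d d $  output C → e d d
e d d d $  e d d d $  match 'e'
d d d $    d d d $    match 'd'
d d $      d d $      match 'd'
d $        d $        match 'd'
$          $          accept

The string is accepted.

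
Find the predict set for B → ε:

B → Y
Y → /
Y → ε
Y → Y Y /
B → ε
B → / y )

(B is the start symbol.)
PREDICT(B → ε) = (FIRST(RHS) \ {ε}) ∪ (FOLLOW(B) if ε ∈ FIRST(RHS), i.e. RHS ⇒* ε)
The right-hand side is ε (FIRST(ε) = { ε }), so the predict set is FOLLOW(B) = { $ }
PREDICT(B → ε) = { $ }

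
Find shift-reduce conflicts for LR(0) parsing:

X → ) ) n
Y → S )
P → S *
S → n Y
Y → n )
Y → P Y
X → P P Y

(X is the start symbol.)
No shift-reduce conflicts

A shift-reduce conflict occurs when an LR(0) state has both:
  - a complete (reduce) item [A → α .] (dot at the end), and
  - a shift item [B → β . c γ] (dot before a terminal).

Augment with X' → X and build the canonical LR(0) collection (I0 = CLOSURE({[X' → . X]}), then GOTO on every symbol after a dot until no new states appear). It has 18 states:
  I0: { [P → . S *], [S → . n Y], [X → . ) ) n], [X → . P P Y], [X' → . X] }  — shift
  I1: { [X → ) . ) n] }  — shift
  I2: { [P → . S *], [S → . n Y], [X → P . P Y] }  — shift
  I3: { [P → S . *] }  — shift
  I4: { [X' → X .] }  — accept
  I5: { [P → . S *], [S → . n Y], [S → n . Y], [Y → . P Y], [Y → . S )], [Y → . n )] }  — shift
  I6: { [P → . S *], [S → . n Y], [Y → . P Y], [Y → . S )], [Y → . n )], [Y → P . Y] }  — shift
  I7: { [P → S . *], [Y → S . )] }  — shift
  I8: { [S → n Y .] }  — reduce
  I9: { [P → . S *], [S → . n Y], [S → n . Y], [Y → . P Y], [Y → . S )], [Y → . n )], [Y → n . )] }  — shift
  I10: { [Y → n ) .] }  — reduce
  I11: { [Y → S ) .] }  — reduce
  I12: { [P → S * .] }  — reduce
  I13: { [Y → P Y .] }  — reduce
  I14: { [P → . S *], [S → . n Y], [X → P P . Y], [Y → . P Y], [Y → . S )], [Y → . n )] }  — shift
  I15: { [X → P P Y .] }  — reduce
  I16: { [X → ) ) . n] }  — shift
  I17: { [X → ) ) n .] }  — reduce

No state contains both a complete item and a shift item.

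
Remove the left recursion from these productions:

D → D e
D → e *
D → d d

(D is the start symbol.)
D → e * D'
D → d d D'
D' → e D'
D' → ε

D is directly left-recursive. The standard transformation for
  A → A α₁ | ... | A α_m | β₁ | ... | β_n
is
  A  → β₁ A' | ... | β_n A'
  A' → α₁ A' | ... | α_m A' | ε

D → e * becomes D → e * D'
D → d d becomes D → d d D'
D → D e becomes D' → e D'
Add D' → ε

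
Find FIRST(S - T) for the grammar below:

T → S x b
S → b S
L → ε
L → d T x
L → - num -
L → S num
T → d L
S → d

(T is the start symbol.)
FIRST sets of the non-terminals involved (from the grammar, by fixed-point iteration):
  FIRST(S) = { 'b', 'd' }

To compute FIRST(S - T), process the symbols left to right:
Symbol S is a non-terminal. Add FIRST(S) \ {ε} = { 'b', 'd' }
S is not nullable (ε ∉ FIRST(S)), so stop here.
FIRST(S - T) = { 'b', 'd' }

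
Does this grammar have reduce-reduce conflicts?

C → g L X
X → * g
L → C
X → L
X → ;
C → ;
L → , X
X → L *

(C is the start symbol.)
A reduce-reduce conflict occurs when an LR(0) state has two complete items [A → α .] and [B → β .] — both call for a reduction, and with no lookahead the parser cannot choose between them.

Augment with C' → C and build the canonical LR(0) collection (I0 = CLOSURE({[C' → . C]}), then GOTO on every symbol after a dot until no new states appear). It has 14 states:
  I0: { [C → . ;], [C → . g L X], [C' → . C] }  — shift
  I1: { [C → ; .] }  — reduce
  I2: { [C' → C .] }  — accept
  I3: { [C → . ;], [C → . g L X], [C → g . L X], [L → . , X], [L → . C] }  — shift
  I4: { [C → . ;], [C → . g L X], [L → , . X], [L → . , X], [L → . C], [X → . * g], [X → . ;], [X → . L *], [X → . L] }  — shift
  I5: { [L → C .] }  — reduce
  I6: { [C → . ;], [C → . g L X], [C → g L . X], [L → . , X], [L → . C], [X → . * g], [X → . ;], [X → . L *], [X → . L] }  — shift
  I7: { [X → * . g] }  — shift
  I8: { [C → ; .], [X → ; .] }  — 2 reduces
  I9: { [X → L . *], [X → L .] }  — shift, reduce
  I10: { [C → g L X .] }  — reduce
  I11: { [X → L * .] }  — reduce
  I12: { [X → * g .] }  — reduce
  I13: { [L → , X .] }  — reduce

I8 contains complete items [C → ; .], [X → ; .] — reduce-reduce conflict.

Answer: Yes — I8: [C → ; .] vs [X → ; .]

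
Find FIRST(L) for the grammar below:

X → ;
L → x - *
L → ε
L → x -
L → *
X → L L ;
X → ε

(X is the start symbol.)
{ '*', 'x', ε }

From L → x - *:
  - x is a terminal: add 'x' and stop
From L → ε:
  - ε-production, so ε ∈ FIRST(L)
From L → x -:
  - x is a terminal: add 'x' and stop
From L → *:
  - '*' is a terminal: add '*' and stop

Collecting: FIRST(L) = { '*', 'x', ε }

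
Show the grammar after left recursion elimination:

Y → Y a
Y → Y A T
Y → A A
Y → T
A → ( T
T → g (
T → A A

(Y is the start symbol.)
Y → A A Y'
Y → T Y'
Y' → a Y'
Y' → A T Y'
Y' → ε
A → ( T
T → g (
T → A A

Y is directly left-recursive. The standard transformation for
  A → A α₁ | ... | A α_m | β₁ | ... | β_n
is
  A  → β₁ A' | ... | β_n A'
  A' → α₁ A' | ... | α_m A' | ε

Y → A A becomes Y → A A Y'
Y → T becomes Y → T Y'
Y → Y a becomes Y' → a Y'
Y → Y A T becomes Y' → A T Y'
Add Y' → ε

Productions for other non-terminals are unchanged:
  A → ( T
  T → g (
  T → A A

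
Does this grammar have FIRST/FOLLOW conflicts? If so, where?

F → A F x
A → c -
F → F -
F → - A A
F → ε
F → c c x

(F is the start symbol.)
A FIRST/FOLLOW conflict occurs when a non-terminal N has a nullable alternative N → β (β ⇒* ε) and another alternative N → α with FIRST(α) ∩ FOLLOW(N) ≠ ∅: on such a lookahead the parser cannot decide between expanding α and letting N vanish via β.

Nullable non-terminals: F.
FIRST sets used below: FIRST(A) = { 'c' }, FIRST(F) = { '-', 'c', ε }

F: nullable alternative(s) F → ε; FOLLOW(F) = { $, '-', 'x' }
  F → A F x: FIRST \ {ε} = { 'c' } — disjoint from FOLLOW(F)
  F → F -: FIRST \ {ε} = { '-', 'c' } — overlaps FOLLOW(F) on { '-' }: CONFLICT
  F → - A A: FIRST \ {ε} = { '-' } — overlaps FOLLOW(F) on { '-' }: CONFLICT
  F → ε: FIRST \ {ε} = { } — this is the only nullable alternative, skip
  F → c c x: FIRST \ {ε} = { 'c' } — disjoint from FOLLOW(F)

A has no nullable alternative, so no FIRST/FOLLOW check is needed there.

So the grammar has 2 FIRST/FOLLOW conflicts (marked CONFLICT above).

Answer: Yes. F → F '-' with FOLLOW(F) on { '-' }; F → '-' A A with FOLLOW(F) on { '-' }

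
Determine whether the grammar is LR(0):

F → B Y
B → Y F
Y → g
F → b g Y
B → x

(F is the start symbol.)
Augment with F' → F and build the canonical LR(0) collection (I0 = CLOSURE({[F' → . F]}), then GOTO on every symbol after a dot until no new states appear). It has 11 states:
  I0: { [B → . Y F], [B → . x], [F → . B Y], [F → . b g Y], [F' → . F], [Y → . g] }  — shift
  I1: { [F → B . Y], [Y → . g] }  — shift
  I2: { [F' → F .] }  — accept
  I3: { [B → . Y F], [B → . x], [B → Y . F], [F → . B Y], [F → . b g Y], [Y → . g] }  — shift
  I4: { [F → b . g Y] }  — shift
  I5: { [Y → g .] }  — reduce
  I6: { [B → x .] }  — reduce
  I7: { [F → b g . Y], [Y → . g] }  — shift
  I8: { [F → b g Y .] }  — reduce
  I9: { [B → Y F .] }  — reduce
  I10: { [F → B Y .] }  — reduce

Every state is either a pure shift/goto state or contains exactly one complete item and nothing to shift — no conflicts. The grammar is LR(0).

Answer: Yes, the grammar is LR(0)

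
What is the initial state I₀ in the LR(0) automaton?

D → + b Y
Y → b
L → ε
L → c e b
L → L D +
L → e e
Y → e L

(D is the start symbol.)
{ [D → . + b Y], [D' → . D] }

First, augment the grammar with D' → D
I₀ = CLOSURE({ [D' → . D] }):
  [D' → . D] has the dot before D: add [D → . + b Y]
No further items can be added.

I₀ = { [D → . + b Y], [D' → . D] }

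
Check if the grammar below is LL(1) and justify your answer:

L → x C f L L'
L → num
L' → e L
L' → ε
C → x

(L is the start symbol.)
A grammar is LL(1) if for each non-terminal N with multiple productions, the predict sets of those productions are pairwise disjoint, where PREDICT(N → α) = (FIRST(α) \ {ε}) ∪ (FOLLOW(N) if α ⇒* ε).

Relevant sets:
  FOLLOW(L') = { $, 'e' }

For L:
  PREDICT(L → x C f L L') = { 'x' }
  PREDICT(L → num) = { 'num' }
For L':
  PREDICT(L' → e L) = { 'e' }
  PREDICT(L' → ε) = { $, 'e' }
C has a single production, so nothing to check there.

Conflict found: Predict set conflict for L': { 'e' }
The grammar is NOT LL(1).

Answer: No. Predict set conflict for L': { 'e' }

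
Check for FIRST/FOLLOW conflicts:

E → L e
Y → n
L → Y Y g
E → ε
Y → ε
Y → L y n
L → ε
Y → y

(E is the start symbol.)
Yes. Y → n with FOLLOW(Y) on { 'n' }; Y → L y n with FOLLOW(Y) on { 'g', 'n', 'y' }; Y → y with FOLLOW(Y) on { 'y' }; L → Y Y g with FOLLOW(L) on { 'y' }

Nullable non-terminals: E, L, Y.
FIRST sets used below: FIRST(L) = { 'g', 'n', 'y', ε }, FIRST(Y) = { 'g', 'n', 'y', ε }

E: nullable alternative(s) E → ε; FOLLOW(E) = { $ }
  E → L e: FIRST \ {ε} = { 'e', 'g', 'n', 'y' } — disjoint from FOLLOW(E)
  E → ε: FIRST \ {ε} = { } — this is the only nullable alternative, skip

L: nullable alternative(s) L → ε; FOLLOW(L) = { 'e', 'y' }
  L → Y Y g: FIRST \ {ε} = { 'g', 'n', 'y' } — overlaps FOLLOW(L) on { 'y' }: CONFLICT
  L → ε: FIRST \ {ε} = { } — this is the only nullable alternative, skip

Y: nullable alternative(s) Y → ε; FOLLOW(Y) = { 'g', 'n', 'y' }
  Y → n: FIRST \ {ε} = { 'n' } — overlaps FOLLOW(Y) on { 'n' }: CONFLICT
  Y → ε: FIRST \ {ε} = { } — this is the only nullable alternative, skip
  Y → L y n: FIRST \ {ε} = { 'g', 'n', 'y' } — overlaps FOLLOW(Y) on { 'g', 'n', 'y' }: CONFLICT
  Y → y: FIRST \ {ε} = { 'y' } — overlaps FOLLOW(Y) on { 'y' }: CONFLICT

So the grammar has 4 FIRST/FOLLOW conflicts (marked CONFLICT above).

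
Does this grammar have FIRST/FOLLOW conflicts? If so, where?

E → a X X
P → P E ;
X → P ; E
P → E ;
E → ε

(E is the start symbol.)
Nullable non-terminals: E.

E: nullable alternative(s) E → ε; FOLLOW(E) = { $, ';', 'a' }
  E → a X X: FIRST \ {ε} = { 'a' } — overlaps FOLLOW(E) on { 'a' }: CONFLICT
  E → ε: FIRST \ {ε} = { } — this is the only nullable alternative, skip

P, X have no nullable alternative, so no FIRST/FOLLOW check is needed there.

So the grammar has 1 FIRST/FOLLOW conflict (marked CONFLICT above).

Answer: Yes. E → a X X with FOLLOW(E) on { 'a' }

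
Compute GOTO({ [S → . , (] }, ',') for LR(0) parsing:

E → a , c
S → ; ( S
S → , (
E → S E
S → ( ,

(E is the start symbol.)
GOTO(I, ',') = CLOSURE({ [A → αX.β] : [A → α.Xβ] ∈ I, X = ',' })

Items with dot before ',', with the dot advanced:
  [S → . , (] → [S → , . (]
Closure adds nothing (no advanced item has the dot before a non-terminal).

GOTO = { [S → , . (] }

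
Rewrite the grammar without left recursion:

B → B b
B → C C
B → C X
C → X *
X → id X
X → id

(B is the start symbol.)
B is directly left-recursive. The standard transformation for
  A → A α₁ | ... | A α_m | β₁ | ... | β_n
is
  A  → β₁ A' | ... | β_n A'
  A' → α₁ A' | ... | α_m A' | ε

B → C C becomes B → C C B'
B → C X becomes B → C X B'
B → B b becomes B' → b B'
Add B' → ε

Productions for other non-terminals are unchanged:
  C → X *
  X → id X
  X → id

Resulting grammar:
B → C C B'
B → C X B'
B' → b B'
B' → ε
C → X *
X → id X
X → id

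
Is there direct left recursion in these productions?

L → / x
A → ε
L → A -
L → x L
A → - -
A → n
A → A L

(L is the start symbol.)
Direct left recursion occurs when N → N α for some non-terminal N (the right-hand side begins with the left-hand side itself).

L → / x: starts with '/'
A → ε: starts with ε
L → A -: starts with A
L → x L: starts with x
A → - -: starts with '-'
A → n: starts with n
A → A L: LEFT RECURSIVE (starts with A)

The grammar has direct left recursion on: A.

Answer: Yes, A is left-recursive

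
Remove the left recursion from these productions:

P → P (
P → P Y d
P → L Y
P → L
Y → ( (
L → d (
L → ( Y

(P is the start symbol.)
P is directly left-recursive. The standard transformation for
  A → A α₁ | ... | A α_m | β₁ | ... | β_n
is
  A  → β₁ A' | ... | β_n A'
  A' → α₁ A' | ... | α_m A' | ε

P → L Y becomes P → L Y P'
P → L becomes P → L P'
P → P ( becomes P' → ( P'
P → P Y d becomes P' → Y d P'
Add P' → ε

Productions for other non-terminals are unchanged:
  Y → ( (
  L → d (
  L → ( Y

Resulting grammar:
P → L Y P'
P → L P'
P' → ( P'
P' → Y d P'
P' → ε
Y → ( (
L → d (
L → ( Y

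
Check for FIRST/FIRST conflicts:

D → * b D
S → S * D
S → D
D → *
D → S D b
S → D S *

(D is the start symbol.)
FIRST sets of the non-terminals at (or reachable through a nullable prefix from) the front of some alternative:
  FIRST(S) = { '*' }
  FIRST(D) = { '*' }

Productions for D:
  D → * b D: FIRST = { '*' }
  D → *: FIRST = { '*' }
  D → S D b: FIRST = { '*' }
Productions for S:
  S → S * D: FIRST = { '*' }
  S → D: FIRST = { '*' }
  S → D S *: FIRST = { '*' }

Conflict for D: D → * b D and D → *
  Overlap: { '*' }
Conflict for D: D → * b D and D → S D b
  Overlap: { '*' }
Conflict for D: D → * and D → S D b
  Overlap: { '*' }
Conflict for S: S → S * D and S → D
  Overlap: { '*' }
Conflict for S: S → S * D and S → D S *
  Overlap: { '*' }
Conflict for S: S → D and S → D S *
  Overlap: { '*' }

Answer: Yes. D → '*' b D / D → '*' on { '*' }; D → '*' b D / D → S D b on { '*' }; D → '*' / D → S D b on { '*' }; S → S '*' D / S → D on { '*' }; S → S '*' D / S → D S '*' on { '*' }; S → D / S → D S '*' on { '*' }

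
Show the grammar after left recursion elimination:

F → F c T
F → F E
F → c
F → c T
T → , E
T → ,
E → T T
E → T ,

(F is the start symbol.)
F is directly left-recursive. The standard transformation for
  A → A α₁ | ... | A α_m | β₁ | ... | β_n
is
  A  → β₁ A' | ... | β_n A'
  A' → α₁ A' | ... | α_m A' | ε

F → c becomes F → c F'
F → c T becomes F → c T F'
F → F c T becomes F' → c T F'
F → F E becomes F' → E F'
Add F' → ε

Productions for other non-terminals are unchanged:
  T → , E
  T → ,
  E → T T
  E → T ,

Resulting grammar:
F → c F'
F → c T F'
F' → c T F'
F' → E F'
F' → ε
T → , E
T → ,
E → T T
E → T ,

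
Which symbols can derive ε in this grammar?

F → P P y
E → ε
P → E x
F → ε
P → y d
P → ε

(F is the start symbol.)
{ 'E', 'F', 'P' }

A non-terminal is nullable if it can derive ε (the empty string): either it has an ε-production, or it has a production whose right-hand side consists entirely of nullable non-terminals.

ε-productions: E → ε, F → ε, P → ε
So E, F, P are immediately nullable.
Every non-terminal is now nullable.
Nullable = { 'E', 'F', 'P' }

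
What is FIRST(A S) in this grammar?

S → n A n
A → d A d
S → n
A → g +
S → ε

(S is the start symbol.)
FIRST sets of the non-terminals involved (from the grammar, by fixed-point iteration):
  FIRST(A) = { 'd', 'g' }

To compute FIRST(A S), process the symbols left to right:
Symbol A is a non-terminal. Add FIRST(A) \ {ε} = { 'd', 'g' }
A is not nullable (ε ∉ FIRST(A)), so stop here.
FIRST(A S) = { 'd', 'g' }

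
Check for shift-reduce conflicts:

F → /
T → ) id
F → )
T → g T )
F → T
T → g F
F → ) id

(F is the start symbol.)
Yes — I1: [F → ) .] vs [F → ) . id]; I7: [F → T .] vs [T → g T . )]

A shift-reduce conflict occurs when an LR(0) state has both:
  - a complete (reduce) item [A → α .] (dot at the end), and
  - a shift item [B → β . c γ] (dot before a terminal).

Augment with F' → F and build the canonical LR(0) collection (I0 = CLOSURE({[F' → . F]}), then GOTO on every symbol after a dot until no new states appear). It has 10 states:
  I0: { [F → . ) id], [F → . )], [F → . /], [F → . T], [F' → . F], [T → . ) id], [T → . g F], [T → . g T )] }  — shift
  I1: { [F → ) . id], [F → ) .], [T → ) . id] }  — shift, reduce
  I2: { [F → / .] }  — reduce
  I3: { [F' → F .] }  — accept
  I4: { [F → T .] }  — reduce
  I5: { [F → . ) id], [F → . )], [F → . /], [F → . T], [T → . ) id], [T → . g F], [T → . g T )], [T → g . F], [T → g . T )] }  — shift
  I6: { [T → g F .] }  — reduce
  I7: { [F → T .], [T → g T . )] }  — shift, reduce
  I8: { [T → g T ) .] }  — reduce
  I9: { [F → ) id .], [T → ) id .] }  — 2 reduces

I1 contains reduce item [F → ) .] and shift items [F → ) . id], [T → ) . id] — shift-reduce conflict.
I7 contains reduce item [F → T .] and shift item [T → g T . )] — shift-reduce conflict.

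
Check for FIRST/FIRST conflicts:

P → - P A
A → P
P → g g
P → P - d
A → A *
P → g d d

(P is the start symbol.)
Yes. P → '-' P A / P → P '-' d on { '-' }; P → g g / P → P '-' d on { 'g' }; P → g g / P → g d d on { 'g' }; P → P '-' d / P → g d d on { 'g' }; A → P / A → A '*' on { '-', 'g' }

A FIRST/FIRST conflict occurs when two productions N → α and N → β for the same non-terminal have FIRST(α) ∩ FIRST(β) ≠ ∅ (with ε ∈ FIRST of a nullable right-hand side, so two nullable alternatives also conflict).

FIRST sets of the non-terminals at (or reachable through a nullable prefix from) the front of some alternative:
  FIRST(P) = { '-', 'g' }
  FIRST(A) = { '-', 'g' }

Productions for P:
  P → - P A: FIRST = { '-' }
  P → g g: FIRST = { 'g' }
  P → P - d: FIRST = { '-', 'g' }
  P → g d d: FIRST = { 'g' }
Productions for A:
  A → P: FIRST = { '-', 'g' }
  A → A *: FIRST = { '-', 'g' }

Conflict for P: P → - P A and P → P - d
  Overlap: { '-' }
Conflict for P: P → g g and P → P - d
  Overlap: { 'g' }
Conflict for P: P → g g and P → g d d
  Overlap: { 'g' }
Conflict for P: P → P - d and P → g d d
  Overlap: { 'g' }
Conflict for A: A → P and A → A *
  Overlap: { '-', 'g' }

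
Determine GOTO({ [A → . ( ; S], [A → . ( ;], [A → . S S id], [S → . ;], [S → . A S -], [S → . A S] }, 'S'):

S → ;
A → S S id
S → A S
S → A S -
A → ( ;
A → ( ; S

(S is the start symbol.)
GOTO(I, 'S') = CLOSURE({ [A → αX.β] : [A → α.Xβ] ∈ I, X = 'S' })

Items with dot before 'S', with the dot advanced:
  [A → . S S id] → [A → S . S id]
Closure of the advanced items:
  [A → S . S id] has the dot before S: add [S → . ;], [S → . A S], [S → . A S -]
  [S → . A S] has the dot before A: add [A → . S S id], [A → . ( ;], [A → . ( ; S]

GOTO = { [A → . ( ; S], [A → . ( ;], [A → . S S id], [A → S . S id], [S → . ;], [S → . A S -], [S → . A S] }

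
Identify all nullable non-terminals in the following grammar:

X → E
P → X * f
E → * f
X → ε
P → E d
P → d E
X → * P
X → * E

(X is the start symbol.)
A non-terminal is nullable if it can derive ε (the empty string): either it has an ε-production, or it has a production whose right-hand side consists entirely of nullable non-terminals.

ε-productions: X → ε
So X is immediately nullable.
No further non-terminal can be added: every production for the remaining non-terminals contains a terminal or a non-nullable non-terminal.
Nullable = { 'X' }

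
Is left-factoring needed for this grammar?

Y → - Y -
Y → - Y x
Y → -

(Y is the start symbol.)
Yes, Y has productions with common prefix '-'

Left-factoring is needed when two productions for the same non-terminal
share a common prefix on the right-hand side.

Productions for Y:
  Y → - Y -
  Y → - Y x
  Y → -

Found common prefix '-' in productions for Y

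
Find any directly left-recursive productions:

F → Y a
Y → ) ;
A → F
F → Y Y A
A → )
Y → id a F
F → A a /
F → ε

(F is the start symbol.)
Direct left recursion occurs when N → N α for some non-terminal N (the right-hand side begins with the left-hand side itself).

F → Y a: starts with Y
Y → ) ;: starts with ')'
A → F: starts with F
F → Y Y A: starts with Y
A → ): starts with ')'
Y → id a F: starts with id
F → A a /: starts with A
F → ε: starts with ε

No direct left recursion found.

Answer: No direct left recursion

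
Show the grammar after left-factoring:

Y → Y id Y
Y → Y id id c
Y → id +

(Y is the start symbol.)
Y → Y id Y'
Y' → Y
Y' → id c
Y → id +

Left-factoring transforms A → αβ₁ | αβ₂ into A → αA' and A' → β₁ | β₂
(α is the longest common prefix among the alternatives). Repeat until
no nonterminal has two alternatives with a common prefix.

Round 1: Y has alternatives sharing prefix 'Y id'. Introduce Y': Y → Y id Y'
  Add: Y' → Y
  Add: Y' → id c

No remaining common prefixes — done.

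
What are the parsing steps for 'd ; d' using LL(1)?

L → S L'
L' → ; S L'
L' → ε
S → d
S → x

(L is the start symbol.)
Stack is shown with the top on the left.

Stack     Input    Action
-------------------------
L $       d ; d $  output L → S L'
S L' $    d ; d $  output S → d
d L' $    d ; d $  match 'd'
L' $      ; d $    output L' → ; S L'
; S L' $  ; d $    match ';'
S L' $    d $      output S → d
d L' $    d $      match 'd'
L' $      $        output L' → ε
$         $        accept

The string is accepted.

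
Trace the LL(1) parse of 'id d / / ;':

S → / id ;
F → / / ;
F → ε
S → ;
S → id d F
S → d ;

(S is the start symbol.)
LL(1) parsing maintains a stack (initially the start symbol over $) and the input. At each step: if the stack top is a terminal, match it against the current input token; if it is a non-terminal N, replace it with the RHS of M[N, lookahead] (the unique production whose predict set contains the lookahead).

Stack is shown with the top on the left.

Stack     Input         Action
------------------------------
S $       id d / / ; $  output S → id d F
id d F $  id d / / ; $  match 'id'
d F $     d / / ; $     match 'd'
F $       / / ; $       output F → / / ;
/ / ; $   / / ; $       match '/'
/ ; $     / ; $         match '/'
; $       ; $           match ';'
$         $             accept

The string is accepted.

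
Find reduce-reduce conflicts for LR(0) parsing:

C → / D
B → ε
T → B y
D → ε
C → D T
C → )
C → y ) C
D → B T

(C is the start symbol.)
A reduce-reduce conflict occurs when an LR(0) state has two complete items [A → α .] and [B → β .] — both call for a reduction, and with no lookahead the parser cannot choose between them.

Augment with C' → C and build the canonical LR(0) collection (I0 = CLOSURE({[C' → . C]}), then GOTO on every symbol after a dot until no new states appear). It has 14 states:
  I0: { [B → .], [C → . )], [C → . / D], [C → . D T], [C → . y ) C], [C' → . C], [D → . B T], [D → .] }  — shift, 2 reduces
  I1: { [C → ) .] }  — reduce
  I2: { [B → .], [C → / . D], [D → . B T], [D → .] }  — 2 reduces
  I3: { [B → .], [D → B . T], [T → . B y] }  — reduce
  I4: { [C' → C .] }  — accept
  I5: { [B → .], [C → D . T], [T → . B y] }  — reduce
  I6: { [C → y . ) C] }  — shift
  I7: { [B → .], [C → . )], [C → . / D], [C → . D T], [C → . y ) C], [C → y ) . C], [D → . B T], [D → .] }  — shift, 2 reduces
  I8: { [C → y ) C .] }  — reduce
  I9: { [T → B . y] }  — shift
  I10: { [C → D T .] }  — reduce
  I11: { [T → B y .] }  — reduce
  I12: { [D → B T .] }  — reduce
  I13: { [C → / D .] }  — reduce

I0 contains complete items [B → .], [D → .] — reduce-reduce conflict.
I2 contains complete items [B → .], [D → .] — reduce-reduce conflict.
I7 contains complete items [B → .], [D → .] — reduce-reduce conflict.

Answer: Yes — I0: [B → .] vs [D → .]; I2: [B → .] vs [D → .]; I7: [B → .] vs [D → .]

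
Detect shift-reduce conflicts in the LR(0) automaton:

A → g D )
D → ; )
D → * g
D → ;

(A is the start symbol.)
Yes — I4: [D → ; .] vs [D → ; . )]

A shift-reduce conflict occurs when an LR(0) state has both:
  - a complete (reduce) item [A → α .] (dot at the end), and
  - a shift item [B → β . c γ] (dot before a terminal).

Augment with A' → A and build the canonical LR(0) collection (I0 = CLOSURE({[A' → . A]}), then GOTO on every symbol after a dot until no new states appear). It has 9 states:
  I0: { [A → . g D )], [A' → . A] }  — shift
  I1: { [A' → A .] }  — accept
  I2: { [A → g . D )], [D → . * g], [D → . ; )], [D → . ;] }  — shift
  I3: { [D → * . g] }  — shift
  I4: { [D → ; . )], [D → ; .] }  — shift, reduce
  I5: { [A → g D . )] }  — shift
  I6: { [A → g D ) .] }  — reduce
  I7: { [D → ; ) .] }  — reduce
  I8: { [D → * g .] }  — reduce

I4 contains reduce item [D → ; .] and shift item [D → ; . )] — shift-reduce conflict.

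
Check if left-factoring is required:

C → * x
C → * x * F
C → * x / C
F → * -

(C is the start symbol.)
Yes, C has productions with common prefix '* x'

Left-factoring is needed when two productions for the same non-terminal
share a common prefix on the right-hand side.

Productions for C:
  C → * x
  C → * x * F
  C → * x / C

Found common prefix '* x' in productions for C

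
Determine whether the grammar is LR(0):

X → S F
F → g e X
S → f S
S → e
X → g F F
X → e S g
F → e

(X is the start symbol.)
No. Shift-reduce conflict between [S → e .] and [S → . e]

Augment with X' → X and build the canonical LR(0) collection (I0 = CLOSURE({[X' → . X]}), then GOTO on every symbol after a dot until no new states appear). It has 17 states:
  I0: { [S → . e], [S → . f S], [X → . S F], [X → . e S g], [X → . g F F], [X' → . X] }  — shift
  I1: { [F → . e], [F → . g e X], [X → S . F] }  — shift
  I2: { [X' → X .] }  — accept
  I3: { [S → . e], [S → . f S], [S → e .], [X → e . S g] }  — shift, reduce
  I4: { [S → . e], [S → . f S], [S → f . S] }  — shift
  I5: { [F → . e], [F → . g e X], [X → g . F F] }  — shift
  I6: { [F → . e], [F → . g e X], [X → g F . F] }  — shift
  I7: { [F → e .] }  — reduce
  I8: { [F → g . e X] }  — shift
  I9: { [F → g e . X], [S → . e], [S → . f S], [X → . S F], [X → . e S g], [X → . g F F] }  — shift
  I10: { [F → g e X .] }  — reduce
  I11: { [X → g F F .] }  — reduce
  I12: { [S → f S .] }  — reduce
  I13: { [S → e .] }  — reduce
  I14: { [X → e S . g] }  — shift
  I15: { [X → e S g .] }  — reduce
  I16: { [X → S F .] }  — reduce

Conflict in state I3:
  Shift-reduce conflict between [S → e .] and [S → . e]
So the grammar is NOT LR(0).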